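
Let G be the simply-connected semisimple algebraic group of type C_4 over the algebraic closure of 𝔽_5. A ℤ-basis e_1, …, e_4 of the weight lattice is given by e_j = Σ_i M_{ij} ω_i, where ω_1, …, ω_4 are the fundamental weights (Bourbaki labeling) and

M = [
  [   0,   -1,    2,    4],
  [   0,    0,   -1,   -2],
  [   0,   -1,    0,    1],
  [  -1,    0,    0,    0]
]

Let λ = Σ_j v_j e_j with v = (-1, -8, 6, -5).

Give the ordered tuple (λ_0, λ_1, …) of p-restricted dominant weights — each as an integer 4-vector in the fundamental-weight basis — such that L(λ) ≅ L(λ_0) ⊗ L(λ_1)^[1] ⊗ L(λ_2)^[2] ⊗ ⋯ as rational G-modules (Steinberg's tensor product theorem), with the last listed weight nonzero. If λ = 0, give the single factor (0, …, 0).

((0, 4, 3, 1),)

In the fundamental-weight basis, λ has coordinates c = M·v (v = (-1, -8, 6, -5)):
  c_1 = 0*-1 + -1*-8 + 2*6 + 4*-5 = 0
  c_2 = 0*-1 + 0*-8 + -1*6 + -2*-5 = 4
  c_3 = 0*-1 + -1*-8 + 0*6 + 1*-5 = 3
  c_4 = -1*-1 + 0*-8 + 0*6 + 0*-5 = 1
Expand coordinatewise in base 5:
  c_1 = 0
  c_2 = 4 = 4·5^0
  c_3 = 3 = 3·5^0
  c_4 = 1 = 1·5^0
p-restricted factor λ_0 = (0, 4, 3, 1)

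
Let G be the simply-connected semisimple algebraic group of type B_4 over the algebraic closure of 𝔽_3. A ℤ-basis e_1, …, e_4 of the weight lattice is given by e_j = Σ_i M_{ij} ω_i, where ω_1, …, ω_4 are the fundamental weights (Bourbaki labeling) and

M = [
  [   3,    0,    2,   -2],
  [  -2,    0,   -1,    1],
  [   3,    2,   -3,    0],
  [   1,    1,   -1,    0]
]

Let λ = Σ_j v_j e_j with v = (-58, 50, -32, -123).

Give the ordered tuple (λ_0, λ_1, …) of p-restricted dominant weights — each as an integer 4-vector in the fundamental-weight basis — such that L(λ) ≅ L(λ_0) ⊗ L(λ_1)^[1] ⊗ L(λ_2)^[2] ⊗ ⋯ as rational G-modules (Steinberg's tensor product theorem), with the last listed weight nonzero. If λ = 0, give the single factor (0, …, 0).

Compute c_i = Σ_j M_{ij} v_j with v = (-58, 50, -32, -123):
  c_1 = (3)·(-58) + 0·50 + (2)·(-32) + (-2)·(-123) = 8
  c_2 = (-2)·(-58) + 0·50 + (-1)·(-32) + (1)·(-123) = 25
  c_3 = (3)·(-58) + 2·50 + (-3)·(-32) + (0)·(-123) = 22
  c_4 = (1)·(-58) + 1·50 + (-1)·(-32) + (0)·(-123) = 24
Base-3 expansion of each c_i:
  c_1 = 8 = 2·3^0 + 2·3^1
  c_2 = 25 = 1·3^0 + 2·3^1 + 2·3^2
  c_3 = 22 = 1·3^0 + 1·3^1 + 2·3^2
  c_4 = 24 = 0·3^0 + 2·3^1 + 2·3^2
Factor λ_0 = (2, 1, 1, 0)
Factor λ_1 = (2, 2, 1, 2)
Factor λ_2 = (0, 2, 2, 2)

((2, 1, 1, 0), (2, 2, 1, 2), (0, 2, 2, 2))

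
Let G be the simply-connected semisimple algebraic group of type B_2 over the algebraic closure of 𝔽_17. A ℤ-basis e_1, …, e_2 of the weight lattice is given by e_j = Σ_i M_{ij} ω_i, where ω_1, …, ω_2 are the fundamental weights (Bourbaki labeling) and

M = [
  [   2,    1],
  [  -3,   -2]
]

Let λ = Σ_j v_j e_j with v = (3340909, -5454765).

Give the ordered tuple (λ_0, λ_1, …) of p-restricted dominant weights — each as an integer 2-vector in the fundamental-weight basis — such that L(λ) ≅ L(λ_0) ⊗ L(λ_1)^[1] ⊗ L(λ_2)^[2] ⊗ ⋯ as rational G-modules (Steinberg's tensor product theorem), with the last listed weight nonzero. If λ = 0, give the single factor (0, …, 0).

Change of basis e → ω: c = M·v where v = (3340909, -5454765):
  c_1 = 2*3340909 + 1*-5454765 = 1227053
  c_2 = -3*3340909 + -2*-5454765 = 886803
p = 17; digits c_i = Σ_j d_{ij}·17^j, 0 ≤ d_{ij} < 17:
  c_1 = 1227053 = 10·17^0 + 14·17^1 + 12·17^2 + 11·17^3 + 14·17^4
  c_2 = 886803 = 15·17^0 + 8·17^1 + 8·17^2 + 10·17^3 + 10·17^4
Factor λ_0 = (10, 15)
Factor λ_1 = (14, 8)
Factor λ_2 = (12, 8)
Factor λ_3 = (11, 10)
Factor λ_4 = (14, 10)

((10, 15), (14, 8), (12, 8), (11, 10), (14, 10))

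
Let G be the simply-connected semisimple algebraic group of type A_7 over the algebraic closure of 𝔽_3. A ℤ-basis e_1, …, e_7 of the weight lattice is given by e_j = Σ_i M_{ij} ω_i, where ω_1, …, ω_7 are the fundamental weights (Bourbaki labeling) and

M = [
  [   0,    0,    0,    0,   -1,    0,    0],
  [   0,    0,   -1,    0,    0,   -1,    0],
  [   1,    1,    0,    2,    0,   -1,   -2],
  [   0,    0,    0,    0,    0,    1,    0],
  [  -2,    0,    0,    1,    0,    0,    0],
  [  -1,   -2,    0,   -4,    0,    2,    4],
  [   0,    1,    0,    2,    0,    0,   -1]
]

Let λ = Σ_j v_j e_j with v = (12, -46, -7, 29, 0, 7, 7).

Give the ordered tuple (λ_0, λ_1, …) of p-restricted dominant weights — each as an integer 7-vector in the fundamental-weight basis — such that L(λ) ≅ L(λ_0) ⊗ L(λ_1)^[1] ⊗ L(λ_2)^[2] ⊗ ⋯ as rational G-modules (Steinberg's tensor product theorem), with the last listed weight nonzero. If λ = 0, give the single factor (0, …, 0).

((0, 0, 0, 1, 2, 0, 2), (0, 0, 1, 2, 1, 2, 1))

ω-coordinates c = M·v, v = (12, -46, -7, 29, 0, 7, 7):
  c_1 = 0*12 + 0*-46 + 0*-7 + 0*29 + -1*0 + 0*7 + 0*7 = 0
  c_2 = 0*12 + 0*-46 + -1*-7 + 0*29 + 0*0 + -1*7 + 0*7 = 0
  c_3 = 1*12 + 1*-46 + 0*-7 + 2*29 + 0*0 + -1*7 + -2*7 = 3
  c_4 = 0*12 + 0*-46 + 0*-7 + 0*29 + 0*0 + 1*7 + 0*7 = 7
  c_5 = -2*12 + 0*-46 + 0*-7 + 1*29 + 0*0 + 0*7 + 0*7 = 5
  c_6 = -1*12 + -2*-46 + 0*-7 + -4*29 + 0*0 + 2*7 + 4*7 = 6
  c_7 = 0*12 + 1*-46 + 0*-7 + 2*29 + 0*0 + 0*7 + -1*7 = 5
p = 3; digits c_i = Σ_j d_{ij}·3^j, 0 ≤ d_{ij} < 3:
  c_1 = 0
  c_2 = 0
  c_3 = 3 = 0·3^0 + 1·3^1
  c_4 = 7 = 1·3^0 + 2·3^1
  c_5 = 5 = 2·3^0 + 1·3^1
  c_6 = 6 = 0·3^0 + 2·3^1
  c_7 = 5 = 2·3^0 + 1·3^1
λ_0 = (0, 0, 0, 1, 2, 0, 2)
λ_1 = (0, 0, 1, 2, 1, 2, 1)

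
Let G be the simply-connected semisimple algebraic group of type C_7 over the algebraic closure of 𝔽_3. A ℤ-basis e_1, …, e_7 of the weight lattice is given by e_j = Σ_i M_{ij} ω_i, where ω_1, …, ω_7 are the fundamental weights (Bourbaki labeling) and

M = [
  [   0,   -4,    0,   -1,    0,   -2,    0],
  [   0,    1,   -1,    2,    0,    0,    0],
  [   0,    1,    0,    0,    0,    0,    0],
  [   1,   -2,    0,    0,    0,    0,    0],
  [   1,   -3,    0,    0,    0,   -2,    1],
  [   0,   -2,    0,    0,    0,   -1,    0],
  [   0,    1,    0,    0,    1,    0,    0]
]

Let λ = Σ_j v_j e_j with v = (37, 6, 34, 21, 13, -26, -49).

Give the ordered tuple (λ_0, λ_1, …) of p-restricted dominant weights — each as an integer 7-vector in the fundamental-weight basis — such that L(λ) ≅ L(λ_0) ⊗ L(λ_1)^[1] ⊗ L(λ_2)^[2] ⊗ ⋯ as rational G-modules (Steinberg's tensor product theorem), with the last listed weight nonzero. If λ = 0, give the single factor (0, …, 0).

Compute c_i = Σ_j M_{ij} v_j with v = (37, 6, 34, 21, 13, -26, -49):
  c_1 = 0*37 + -4*6 + 0*34 + -1*21 + 0*13 + -2*-26 + 0*-49 = 7
  c_2 = 0*37 + 1*6 + -1*34 + 2*21 + 0*13 + 0*-26 + 0*-49 = 14
  c_3 = 0*37 + 1*6 + 0*34 + 0*21 + 0*13 + 0*-26 + 0*-49 = 6
  c_4 = 1*37 + -2*6 + 0*34 + 0*21 + 0*13 + 0*-26 + 0*-49 = 25
  c_5 = 1*37 + -3*6 + 0*34 + 0*21 + 0*13 + -2*-26 + 1*-49 = 22
  c_6 = 0*37 + -2*6 + 0*34 + 0*21 + 0*13 + -1*-26 + 0*-49 = 14
  c_7 = 0*37 + 1*6 + 0*34 + 0*21 + 1*13 + 0*-26 + 0*-49 = 19
Writing each c_i in base p = 3:
  c_1 = 7 = 1·3^0 + 2·3^1
  c_2 = 14 = 2·3^0 + 1·3^1 + 1·3^2
  c_3 = 6 = 0·3^0 + 2·3^1
  c_4 = 25 = 1·3^0 + 2·3^1 + 2·3^2
  c_5 = 22 = 1·3^0 + 1·3^1 + 2·3^2
  c_6 = 14 = 2·3^0 + 1·3^1 + 1·3^2
  c_7 = 19 = 1·3^0 + 0·3^1 + 2·3^2
p-restricted factor λ_0 = (1, 2, 0, 1, 1, 2, 1)
p-restricted factor λ_1 = (2, 1, 2, 2, 1, 1, 0)
p-restricted factor λ_2 = (0, 1, 0, 2, 2, 1, 2)

((1, 2, 0, 1, 1, 2, 1), (2, 1, 2, 2, 1, 1, 0), (0, 1, 0, 2, 2, 1, 2))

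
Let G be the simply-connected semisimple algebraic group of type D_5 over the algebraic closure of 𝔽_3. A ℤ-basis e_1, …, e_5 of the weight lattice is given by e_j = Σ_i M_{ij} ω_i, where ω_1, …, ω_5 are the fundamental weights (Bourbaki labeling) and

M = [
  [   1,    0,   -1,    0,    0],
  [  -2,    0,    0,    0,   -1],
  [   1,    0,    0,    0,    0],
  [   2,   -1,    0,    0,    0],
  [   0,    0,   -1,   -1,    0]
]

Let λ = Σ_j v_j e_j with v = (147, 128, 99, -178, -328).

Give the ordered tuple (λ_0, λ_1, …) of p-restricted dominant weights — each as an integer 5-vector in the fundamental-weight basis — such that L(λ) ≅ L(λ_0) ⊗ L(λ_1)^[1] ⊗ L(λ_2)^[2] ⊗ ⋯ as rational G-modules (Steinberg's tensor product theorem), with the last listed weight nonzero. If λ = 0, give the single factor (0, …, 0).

((0, 1, 0, 1, 1), (1, 2, 1, 1, 2), (2, 0, 1, 0, 2), (1, 1, 2, 0, 2), (0, 0, 1, 2, 0))

Converting to the ω-basis (c_i = row i of M dotted with v = (147, 128, 99, -178, -328)):
  c_1 = 1·147 + 0·128 + (-1)·(99) + (0)·(-178) + (0)·(-328) = 48
  c_2 = (-2)·(147) + 0·128 + 0·99 + (0)·(-178) + (-1)·(-328) = 34
  c_3 = 1·147 + 0·128 + 0·99 + (0)·(-178) + (0)·(-328) = 147
  c_4 = 2·147 + (-1)·(128) + 0·99 + (0)·(-178) + (0)·(-328) = 166
  c_5 = 0·147 + 0·128 + (-1)·(99) + (-1)·(-178) + (0)·(-328) = 79
Base-3 expansion of each c_i:
  c_1 = 48 = 0·3^0 + 1·3^1 + 2·3^2 + 1·3^3
  c_2 = 34 = 1·3^0 + 2·3^1 + 0·3^2 + 1·3^3
  c_3 = 147 = 0·3^0 + 1·3^1 + 1·3^2 + 2·3^3 + 1·3^4
  c_4 = 166 = 1·3^0 + 1·3^1 + 0·3^2 + 0·3^3 + 2·3^4
  c_5 = 79 = 1·3^0 + 2·3^1 + 2·3^2 + 2·3^3
Factor λ_0 = (0, 1, 0, 1, 1)
Factor λ_1 = (1, 2, 1, 1, 2)
Factor λ_2 = (2, 0, 1, 0, 2)
Factor λ_3 = (1, 1, 2, 0, 2)
Factor λ_4 = (0, 0, 1, 2, 0)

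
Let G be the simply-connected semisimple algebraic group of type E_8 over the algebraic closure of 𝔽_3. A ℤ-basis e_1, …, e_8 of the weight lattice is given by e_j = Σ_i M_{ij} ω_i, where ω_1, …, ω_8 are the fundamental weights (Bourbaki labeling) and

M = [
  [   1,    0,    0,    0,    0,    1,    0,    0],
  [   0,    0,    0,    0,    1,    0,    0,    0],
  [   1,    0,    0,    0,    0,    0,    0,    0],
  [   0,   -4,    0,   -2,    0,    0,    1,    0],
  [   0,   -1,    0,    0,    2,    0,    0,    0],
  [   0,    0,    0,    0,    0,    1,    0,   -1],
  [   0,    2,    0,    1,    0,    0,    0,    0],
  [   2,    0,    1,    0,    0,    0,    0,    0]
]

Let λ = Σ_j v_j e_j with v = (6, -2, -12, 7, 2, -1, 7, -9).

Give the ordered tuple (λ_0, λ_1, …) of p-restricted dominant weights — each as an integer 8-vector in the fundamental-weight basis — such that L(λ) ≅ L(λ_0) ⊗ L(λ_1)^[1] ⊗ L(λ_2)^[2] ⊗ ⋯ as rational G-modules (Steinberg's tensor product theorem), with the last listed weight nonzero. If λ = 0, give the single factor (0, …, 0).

((2, 2, 0, 1, 0, 2, 0, 0), (1, 0, 2, 0, 2, 2, 1, 0))

In the fundamental-weight basis, λ has coordinates c = M·v (v = (6, -2, -12, 7, 2, -1, 7, -9)):
  c_1 = (1)·(6) + (0)·(-2) + (0)·(-12) + (0)·(7) + (0)·(2) + (1)·(-1) + (0)·(7) + (0)·(-9) = 5
  c_2 = (0)·(6) + (0)·(-2) + (0)·(-12) + (0)·(7) + (1)·(2) + (0)·(-1) + (0)·(7) + (0)·(-9) = 2
  c_3 = (1)·(6) + (0)·(-2) + (0)·(-12) + (0)·(7) + (0)·(2) + (0)·(-1) + (0)·(7) + (0)·(-9) = 6
  c_4 = (0)·(6) + (-4)·(-2) + (0)·(-12) + (-2)·(7) + (0)·(2) + (0)·(-1) + (1)·(7) + (0)·(-9) = 1
  c_5 = (0)·(6) + (-1)·(-2) + (0)·(-12) + (0)·(7) + (2)·(2) + (0)·(-1) + (0)·(7) + (0)·(-9) = 6
  c_6 = (0)·(6) + (0)·(-2) + (0)·(-12) + (0)·(7) + (0)·(2) + (1)·(-1) + (0)·(7) + (-1)·(-9) = 8
  c_7 = (0)·(6) + (2)·(-2) + (0)·(-12) + (1)·(7) + (0)·(2) + (0)·(-1) + (0)·(7) + (0)·(-9) = 3
  c_8 = (2)·(6) + (0)·(-2) + (1)·(-12) + (0)·(7) + (0)·(2) + (0)·(-1) + (0)·(7) + (0)·(-9) = 0
Expand coordinatewise in base 3:
  c_1 = 5 = 2·3^0 + 1·3^1
  c_2 = 2 = 2·3^0
  c_3 = 6 = 0·3^0 + 2·3^1
  c_4 = 1 = 1·3^0
  c_5 = 6 = 0·3^0 + 2·3^1
  c_6 = 8 = 2·3^0 + 2·3^1
  c_7 = 3 = 0·3^0 + 1·3^1
  c_8 = 0
λ_0 = (2, 2, 0, 1, 0, 2, 0, 0)
λ_1 = (1, 0, 2, 0, 2, 2, 1, 0)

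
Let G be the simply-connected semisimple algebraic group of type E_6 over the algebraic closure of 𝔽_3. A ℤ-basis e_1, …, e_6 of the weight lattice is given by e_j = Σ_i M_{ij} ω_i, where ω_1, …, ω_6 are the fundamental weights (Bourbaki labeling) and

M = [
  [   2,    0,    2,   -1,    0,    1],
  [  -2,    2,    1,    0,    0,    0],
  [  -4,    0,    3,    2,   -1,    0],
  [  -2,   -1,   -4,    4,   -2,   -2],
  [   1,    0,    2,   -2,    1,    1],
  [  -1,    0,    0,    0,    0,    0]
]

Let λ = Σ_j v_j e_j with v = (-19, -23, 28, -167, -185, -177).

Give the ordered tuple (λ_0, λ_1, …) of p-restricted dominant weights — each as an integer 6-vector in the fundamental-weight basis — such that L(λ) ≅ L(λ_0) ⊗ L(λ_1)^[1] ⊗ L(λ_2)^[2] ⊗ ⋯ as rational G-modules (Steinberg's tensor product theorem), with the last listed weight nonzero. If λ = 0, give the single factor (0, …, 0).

((2, 2, 2, 2, 0, 1), (2, 0, 0, 1, 0, 0), (0, 2, 1, 0, 1, 2))

Converting to the ω-basis (c_i = row i of M dotted with v = (-19, -23, 28, -167, -185, -177)):
  c_1 = (2)·(-19) + (0)·(-23) + 2·28 + (-1)·(-167) + (0)·(-185) + (1)·(-177) = 8
  c_2 = (-2)·(-19) + (2)·(-23) + 1·28 + (0)·(-167) + (0)·(-185) + (0)·(-177) = 20
  c_3 = (-4)·(-19) + (0)·(-23) + 3·28 + (2)·(-167) + (-1)·(-185) + (0)·(-177) = 11
  c_4 = (-2)·(-19) + (-1)·(-23) + (-4)·(28) + (4)·(-167) + (-2)·(-185) + (-2)·(-177) = 5
  c_5 = (1)·(-19) + (0)·(-23) + 2·28 + (-2)·(-167) + (1)·(-185) + (1)·(-177) = 9
  c_6 = (-1)·(-19) + (0)·(-23) + 0·28 + (0)·(-167) + (0)·(-185) + (0)·(-177) = 19
p = 3; digits c_i = Σ_j d_{ij}·3^j, 0 ≤ d_{ij} < 3:
  c_1 = 8 = 2·3^0 + 2·3^1
  c_2 = 20 = 2·3^0 + 0·3^1 + 2·3^2
  c_3 = 11 = 2·3^0 + 0·3^1 + 1·3^2
  c_4 = 5 = 2·3^0 + 1·3^1
  c_5 = 9 = 0·3^0 + 0·3^1 + 1·3^2
  c_6 = 19 = 1·3^0 + 0·3^1 + 2·3^2
p-restricted factor λ_0 = (2, 2, 2, 2, 0, 1)
p-restricted factor λ_1 = (2, 0, 0, 1, 0, 0)
p-restricted factor λ_2 = (0, 2, 1, 0, 1, 2)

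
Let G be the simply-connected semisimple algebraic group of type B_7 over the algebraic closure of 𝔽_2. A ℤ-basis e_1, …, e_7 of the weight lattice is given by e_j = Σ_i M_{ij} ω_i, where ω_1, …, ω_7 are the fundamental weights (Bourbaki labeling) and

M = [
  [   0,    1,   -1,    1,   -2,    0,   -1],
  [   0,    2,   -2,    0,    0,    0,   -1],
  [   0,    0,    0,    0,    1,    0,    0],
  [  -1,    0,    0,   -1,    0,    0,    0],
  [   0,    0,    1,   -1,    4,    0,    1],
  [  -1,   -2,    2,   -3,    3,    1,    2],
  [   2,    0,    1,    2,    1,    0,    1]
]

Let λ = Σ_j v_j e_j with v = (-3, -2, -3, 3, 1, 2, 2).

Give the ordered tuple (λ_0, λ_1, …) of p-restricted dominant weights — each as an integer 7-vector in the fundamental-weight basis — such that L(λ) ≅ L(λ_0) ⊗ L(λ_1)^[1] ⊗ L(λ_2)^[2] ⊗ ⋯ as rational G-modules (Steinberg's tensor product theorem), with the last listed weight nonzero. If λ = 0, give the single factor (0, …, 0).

((0, 0, 1, 0, 0, 1, 0),)

Compute c_i = Σ_j M_{ij} v_j with v = (-3, -2, -3, 3, 1, 2, 2):
  c_1 = (0)·(-3) + (1)·(-2) + (-1)·(-3) + 1·3 + (-2)·(1) + 0·2 + (-1)·(2) = 0
  c_2 = (0)·(-3) + (2)·(-2) + (-2)·(-3) + 0·3 + 0·1 + 0·2 + (-1)·(2) = 0
  c_3 = (0)·(-3) + (0)·(-2) + (0)·(-3) + 0·3 + 1·1 + 0·2 + 0·2 = 1
  c_4 = (-1)·(-3) + (0)·(-2) + (0)·(-3) + (-1)·(3) + 0·1 + 0·2 + 0·2 = 0
  c_5 = (0)·(-3) + (0)·(-2) + (1)·(-3) + (-1)·(3) + 4·1 + 0·2 + 1·2 = 0
  c_6 = (-1)·(-3) + (-2)·(-2) + (2)·(-3) + (-3)·(3) + 3·1 + 1·2 + 2·2 = 1
  c_7 = (2)·(-3) + (0)·(-2) + (1)·(-3) + 2·3 + 1·1 + 0·2 + 1·2 = 0
Expand coordinatewise in base 2:
  c_1 = 0
  c_2 = 0
  c_3 = 1 = 1·2^0
  c_4 = 0
  c_5 = 0
  c_6 = 1 = 1·2^0
  c_7 = 0
λ_0 = (0, 0, 1, 0, 0, 1, 0)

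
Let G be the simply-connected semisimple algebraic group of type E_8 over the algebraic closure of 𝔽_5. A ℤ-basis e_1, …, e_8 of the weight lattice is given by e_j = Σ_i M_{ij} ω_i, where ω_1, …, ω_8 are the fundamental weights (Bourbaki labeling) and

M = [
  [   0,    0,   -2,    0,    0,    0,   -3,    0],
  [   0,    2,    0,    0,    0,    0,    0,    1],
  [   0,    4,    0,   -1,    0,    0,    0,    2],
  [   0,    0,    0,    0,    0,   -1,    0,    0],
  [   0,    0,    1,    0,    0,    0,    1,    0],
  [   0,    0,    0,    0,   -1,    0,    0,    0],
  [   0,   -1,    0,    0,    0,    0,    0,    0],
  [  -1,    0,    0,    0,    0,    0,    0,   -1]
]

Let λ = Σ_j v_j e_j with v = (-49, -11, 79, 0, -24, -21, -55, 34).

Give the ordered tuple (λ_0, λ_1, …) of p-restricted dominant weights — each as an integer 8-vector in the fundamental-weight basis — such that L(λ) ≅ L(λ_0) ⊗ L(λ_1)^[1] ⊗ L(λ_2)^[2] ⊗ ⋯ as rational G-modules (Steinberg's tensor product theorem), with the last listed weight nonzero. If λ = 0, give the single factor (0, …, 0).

Converting to the ω-basis (c_i = row i of M dotted with v = (-49, -11, 79, 0, -24, -21, -55, 34)):
  c_1 = (0)·(-49) + (0)·(-11) + (-2)·(79) + (0)·(0) + (0)·(-24) + (0)·(-21) + (-3)·(-55) + (0)·(34) = 7
  c_2 = (0)·(-49) + (2)·(-11) + (0)·(79) + (0)·(0) + (0)·(-24) + (0)·(-21) + (0)·(-55) + (1)·(34) = 12
  c_3 = (0)·(-49) + (4)·(-11) + (0)·(79) + (-1)·(0) + (0)·(-24) + (0)·(-21) + (0)·(-55) + (2)·(34) = 24
  c_4 = (0)·(-49) + (0)·(-11) + (0)·(79) + (0)·(0) + (0)·(-24) + (-1)·(-21) + (0)·(-55) + (0)·(34) = 21
  c_5 = (0)·(-49) + (0)·(-11) + (1)·(79) + (0)·(0) + (0)·(-24) + (0)·(-21) + (1)·(-55) + (0)·(34) = 24
  c_6 = (0)·(-49) + (0)·(-11) + (0)·(79) + (0)·(0) + (-1)·(-24) + (0)·(-21) + (0)·(-55) + (0)·(34) = 24
  c_7 = (0)·(-49) + (-1)·(-11) + (0)·(79) + (0)·(0) + (0)·(-24) + (0)·(-21) + (0)·(-55) + (0)·(34) = 11
  c_8 = (-1)·(-49) + (0)·(-11) + (0)·(79) + (0)·(0) + (0)·(-24) + (0)·(-21) + (0)·(-55) + (-1)·(34) = 15
p = 5; digits c_i = Σ_j d_{ij}·5^j, 0 ≤ d_{ij} < 5:
  c_1 = 7 = 2·5^0 + 1·5^1
  c_2 = 12 = 2·5^0 + 2·5^1
  c_3 = 24 = 4·5^0 + 4·5^1
  c_4 = 21 = 1·5^0 + 4·5^1
  c_5 = 24 = 4·5^0 + 4·5^1
  c_6 = 24 = 4·5^0 + 4·5^1
  c_7 = 11 = 1·5^0 + 2·5^1
  c_8 = 15 = 0·5^0 + 3·5^1
λ_0 = (2, 2, 4, 1, 4, 4, 1, 0)
λ_1 = (1, 2, 4, 4, 4, 4, 2, 3)

((2, 2, 4, 1, 4, 4, 1, 0), (1, 2, 4, 4, 4, 4, 2, 3))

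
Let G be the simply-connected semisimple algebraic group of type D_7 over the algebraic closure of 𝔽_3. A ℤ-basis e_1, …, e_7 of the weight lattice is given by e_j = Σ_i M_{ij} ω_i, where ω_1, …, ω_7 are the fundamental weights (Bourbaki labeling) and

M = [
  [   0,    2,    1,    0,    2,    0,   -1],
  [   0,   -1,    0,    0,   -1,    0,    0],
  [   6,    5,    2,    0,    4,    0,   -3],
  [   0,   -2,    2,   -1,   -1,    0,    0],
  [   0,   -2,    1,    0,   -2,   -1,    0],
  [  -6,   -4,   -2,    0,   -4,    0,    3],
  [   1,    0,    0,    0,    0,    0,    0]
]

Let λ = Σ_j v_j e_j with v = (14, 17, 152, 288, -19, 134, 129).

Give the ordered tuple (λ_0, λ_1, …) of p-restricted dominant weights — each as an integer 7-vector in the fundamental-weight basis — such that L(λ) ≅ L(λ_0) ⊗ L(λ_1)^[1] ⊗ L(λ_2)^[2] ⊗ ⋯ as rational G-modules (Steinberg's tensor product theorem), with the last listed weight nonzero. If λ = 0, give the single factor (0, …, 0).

((1, 2, 1, 1, 1, 1, 2), (0, 0, 0, 0, 1, 2, 1), (2, 0, 1, 0, 2, 0, 1))

Converting to the ω-basis (c_i = row i of M dotted with v = (14, 17, 152, 288, -19, 134, 129)):
  c_1 = (0)·(14) + (2)·(17) + (1)·(152) + (0)·(288) + (2)·(-19) + (0)·(134) + (-1)·(129) = 19
  c_2 = (0)·(14) + (-1)·(17) + (0)·(152) + (0)·(288) + (-1)·(-19) + (0)·(134) + (0)·(129) = 2
  c_3 = (6)·(14) + (5)·(17) + (2)·(152) + (0)·(288) + (4)·(-19) + (0)·(134) + (-3)·(129) = 10
  c_4 = (0)·(14) + (-2)·(17) + (2)·(152) + (-1)·(288) + (-1)·(-19) + (0)·(134) + (0)·(129) = 1
  c_5 = (0)·(14) + (-2)·(17) + (1)·(152) + (0)·(288) + (-2)·(-19) + (-1)·(134) + (0)·(129) = 22
  c_6 = (-6)·(14) + (-4)·(17) + (-2)·(152) + (0)·(288) + (-4)·(-19) + (0)·(134) + (3)·(129) = 7
  c_7 = (1)·(14) + (0)·(17) + (0)·(152) + (0)·(288) + (0)·(-19) + (0)·(134) + (0)·(129) = 14
Writing each c_i in base p = 3:
  c_1 = 19 = 1·3^0 + 0·3^1 + 2·3^2
  c_2 = 2 = 2·3^0
  c_3 = 10 = 1·3^0 + 0·3^1 + 1·3^2
  c_4 = 1 = 1·3^0
  c_5 = 22 = 1·3^0 + 1·3^1 + 2·3^2
  c_6 = 7 = 1·3^0 + 2·3^1
  c_7 = 14 = 2·3^0 + 1·3^1 + 1·3^2
p-restricted factor λ_0 = (1, 2, 1, 1, 1, 1, 2)
p-restricted factor λ_1 = (0, 0, 0, 0, 1, 2, 1)
p-restricted factor λ_2 = (2, 0, 1, 0, 2, 0, 1)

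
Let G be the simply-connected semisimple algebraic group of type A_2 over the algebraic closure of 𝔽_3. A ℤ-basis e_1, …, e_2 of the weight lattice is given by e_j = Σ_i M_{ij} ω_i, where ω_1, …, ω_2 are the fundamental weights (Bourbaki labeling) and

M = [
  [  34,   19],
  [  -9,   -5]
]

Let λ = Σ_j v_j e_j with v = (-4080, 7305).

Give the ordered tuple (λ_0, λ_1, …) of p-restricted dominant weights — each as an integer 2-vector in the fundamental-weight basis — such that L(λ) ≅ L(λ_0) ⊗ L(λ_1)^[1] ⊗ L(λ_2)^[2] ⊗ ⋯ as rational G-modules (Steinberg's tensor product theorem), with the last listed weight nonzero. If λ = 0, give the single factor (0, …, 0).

((0, 0), (1, 2), (2, 0), (2, 1), (0, 2))

Compute c_i = Σ_j M_{ij} v_j with v = (-4080, 7305):
  c_1 = (34)·(-4080) + (19)·(7305) = 75
  c_2 = (-9)·(-4080) + (-5)·(7305) = 195
Writing each c_i in base p = 3:
  c_1 = 75 = 0·3^0 + 1·3^1 + 2·3^2 + 2·3^3
  c_2 = 195 = 0·3^0 + 2·3^1 + 0·3^2 + 1·3^3 + 2·3^4
Factor λ_0 = (0, 0)
Factor λ_1 = (1, 2)
Factor λ_2 = (2, 0)
Factor λ_3 = (2, 1)
Factor λ_4 = (0, 2)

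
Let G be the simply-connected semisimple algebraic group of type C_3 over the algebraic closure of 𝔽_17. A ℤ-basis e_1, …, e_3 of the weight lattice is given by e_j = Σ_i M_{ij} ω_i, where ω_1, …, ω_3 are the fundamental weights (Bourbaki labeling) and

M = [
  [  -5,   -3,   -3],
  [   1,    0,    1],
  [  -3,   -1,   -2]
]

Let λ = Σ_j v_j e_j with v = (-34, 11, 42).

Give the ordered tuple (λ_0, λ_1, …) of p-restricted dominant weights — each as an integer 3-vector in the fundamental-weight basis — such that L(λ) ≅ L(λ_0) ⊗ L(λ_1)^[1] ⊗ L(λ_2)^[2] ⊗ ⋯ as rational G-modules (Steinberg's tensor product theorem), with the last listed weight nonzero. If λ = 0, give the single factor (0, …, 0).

((11, 8, 7),)

In the fundamental-weight basis, λ has coordinates c = M·v (v = (-34, 11, 42)):
  c_1 = (-5)·(-34) + (-3)·(11) + (-3)·(42) = 11
  c_2 = (1)·(-34) + 0·11 + 1·42 = 8
  c_3 = (-3)·(-34) + (-1)·(11) + (-2)·(42) = 7
Expand coordinatewise in base 17:
  c_1 = 11 = 11·17^0
  c_2 = 8 = 8·17^0
  c_3 = 7 = 7·17^0
Factor λ_0 = (11, 8, 7)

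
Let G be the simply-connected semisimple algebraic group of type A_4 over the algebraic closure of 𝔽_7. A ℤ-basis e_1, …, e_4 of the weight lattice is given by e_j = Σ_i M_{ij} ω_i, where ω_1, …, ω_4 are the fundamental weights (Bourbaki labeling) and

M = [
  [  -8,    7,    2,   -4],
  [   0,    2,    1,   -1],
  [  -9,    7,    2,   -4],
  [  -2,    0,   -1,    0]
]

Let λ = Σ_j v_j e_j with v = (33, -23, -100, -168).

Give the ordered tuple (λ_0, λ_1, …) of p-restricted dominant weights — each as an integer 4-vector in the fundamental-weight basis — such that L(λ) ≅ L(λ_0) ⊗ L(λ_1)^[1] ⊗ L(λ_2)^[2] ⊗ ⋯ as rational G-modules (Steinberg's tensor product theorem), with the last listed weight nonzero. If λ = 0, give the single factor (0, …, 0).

((5, 1, 0, 6), (6, 3, 2, 4))

Compute c_i = Σ_j M_{ij} v_j with v = (33, -23, -100, -168):
  c_1 = -8*33 + 7*-23 + 2*-100 + -4*-168 = 47
  c_2 = 0*33 + 2*-23 + 1*-100 + -1*-168 = 22
  c_3 = -9*33 + 7*-23 + 2*-100 + -4*-168 = 14
  c_4 = -2*33 + 0*-23 + -1*-100 + 0*-168 = 34
p = 7; digits c_i = Σ_j d_{ij}·7^j, 0 ≤ d_{ij} < 7:
  c_1 = 47 = 5·7^0 + 6·7^1
  c_2 = 22 = 1·7^0 + 3·7^1
  c_3 = 14 = 0·7^0 + 2·7^1
  c_4 = 34 = 6·7^0 + 4·7^1
λ_0 = (5, 1, 0, 6)
λ_1 = (6, 3, 2, 4)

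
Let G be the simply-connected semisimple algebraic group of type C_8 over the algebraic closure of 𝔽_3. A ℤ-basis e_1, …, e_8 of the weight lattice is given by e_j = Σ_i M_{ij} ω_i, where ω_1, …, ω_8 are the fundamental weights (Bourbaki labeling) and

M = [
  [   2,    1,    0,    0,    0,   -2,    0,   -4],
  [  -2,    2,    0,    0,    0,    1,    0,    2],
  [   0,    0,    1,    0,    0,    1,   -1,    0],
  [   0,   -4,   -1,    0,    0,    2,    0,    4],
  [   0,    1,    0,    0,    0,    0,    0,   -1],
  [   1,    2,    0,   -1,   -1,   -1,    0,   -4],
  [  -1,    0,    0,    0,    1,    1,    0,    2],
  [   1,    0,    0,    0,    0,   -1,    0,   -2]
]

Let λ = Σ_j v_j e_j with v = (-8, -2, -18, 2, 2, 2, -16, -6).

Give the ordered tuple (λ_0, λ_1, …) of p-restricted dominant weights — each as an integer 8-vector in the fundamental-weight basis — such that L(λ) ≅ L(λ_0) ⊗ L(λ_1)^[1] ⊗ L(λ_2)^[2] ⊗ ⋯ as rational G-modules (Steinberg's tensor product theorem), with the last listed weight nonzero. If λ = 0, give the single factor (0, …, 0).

In the fundamental-weight basis, λ has coordinates c = M·v (v = (-8, -2, -18, 2, 2, 2, -16, -6)):
  c_1 = (2)·(-8) + (1)·(-2) + (0)·(-18) + (0)·(2) + (0)·(2) + (-2)·(2) + (0)·(-16) + (-4)·(-6) = 2
  c_2 = (-2)·(-8) + (2)·(-2) + (0)·(-18) + (0)·(2) + (0)·(2) + (1)·(2) + (0)·(-16) + (2)·(-6) = 2
  c_3 = (0)·(-8) + (0)·(-2) + (1)·(-18) + (0)·(2) + (0)·(2) + (1)·(2) + (-1)·(-16) + (0)·(-6) = 0
  c_4 = (0)·(-8) + (-4)·(-2) + (-1)·(-18) + (0)·(2) + (0)·(2) + (2)·(2) + (0)·(-16) + (4)·(-6) = 6
  c_5 = (0)·(-8) + (1)·(-2) + (0)·(-18) + (0)·(2) + (0)·(2) + (0)·(2) + (0)·(-16) + (-1)·(-6) = 4
  c_6 = (1)·(-8) + (2)·(-2) + (0)·(-18) + (-1)·(2) + (-1)·(2) + (-1)·(2) + (0)·(-16) + (-4)·(-6) = 6
  c_7 = (-1)·(-8) + (0)·(-2) + (0)·(-18) + (0)·(2) + (1)·(2) + (1)·(2) + (0)·(-16) + (2)·(-6) = 0
  c_8 = (1)·(-8) + (0)·(-2) + (0)·(-18) + (0)·(2) + (0)·(2) + (-1)·(2) + (0)·(-16) + (-2)·(-6) = 2
p = 3; digits c_i = Σ_j d_{ij}·3^j, 0 ≤ d_{ij} < 3:
  c_1 = 2 = 2·3^0
  c_2 = 2 = 2·3^0
  c_3 = 0
  c_4 = 6 = 0·3^0 + 2·3^1
  c_5 = 4 = 1·3^0 + 1·3^1
  c_6 = 6 = 0·3^0 + 2·3^1
  c_7 = 0
  c_8 = 2 = 2·3^0
p-restricted factor λ_0 = (2, 2, 0, 0, 1, 0, 0, 2)
p-restricted factor λ_1 = (0, 0, 0, 2, 1, 2, 0, 0)

((2, 2, 0, 0, 1, 0, 0, 2), (0, 0, 0, 2, 1, 2, 0, 0))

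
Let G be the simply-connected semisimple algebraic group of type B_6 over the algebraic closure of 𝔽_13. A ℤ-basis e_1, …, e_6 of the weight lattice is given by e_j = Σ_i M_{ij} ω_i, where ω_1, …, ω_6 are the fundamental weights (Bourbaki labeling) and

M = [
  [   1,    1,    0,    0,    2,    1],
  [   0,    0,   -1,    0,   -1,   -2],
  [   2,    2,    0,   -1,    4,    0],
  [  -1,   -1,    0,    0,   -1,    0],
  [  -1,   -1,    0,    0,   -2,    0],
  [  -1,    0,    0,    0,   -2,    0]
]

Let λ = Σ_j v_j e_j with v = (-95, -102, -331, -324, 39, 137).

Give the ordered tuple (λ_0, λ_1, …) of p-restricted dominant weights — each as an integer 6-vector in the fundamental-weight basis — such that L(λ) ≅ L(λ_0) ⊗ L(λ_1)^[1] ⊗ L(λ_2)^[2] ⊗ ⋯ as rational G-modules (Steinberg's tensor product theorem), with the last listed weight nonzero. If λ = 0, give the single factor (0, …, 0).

((5, 5, 8, 2, 2, 4), (1, 1, 6, 12, 9, 1))

Compute c_i = Σ_j M_{ij} v_j with v = (-95, -102, -331, -324, 39, 137):
  c_1 = 1*-95 + 1*-102 + 0*-331 + 0*-324 + 2*39 + 1*137 = 18
  c_2 = 0*-95 + 0*-102 + -1*-331 + 0*-324 + -1*39 + -2*137 = 18
  c_3 = 2*-95 + 2*-102 + 0*-331 + -1*-324 + 4*39 + 0*137 = 86
  c_4 = -1*-95 + -1*-102 + 0*-331 + 0*-324 + -1*39 + 0*137 = 158
  c_5 = -1*-95 + -1*-102 + 0*-331 + 0*-324 + -2*39 + 0*137 = 119
  c_6 = -1*-95 + 0*-102 + 0*-331 + 0*-324 + -2*39 + 0*137 = 17
Base-13 expansion of each c_i:
  c_1 = 18 = 5·13^0 + 1·13^1
  c_2 = 18 = 5·13^0 + 1·13^1
  c_3 = 86 = 8·13^0 + 6·13^1
  c_4 = 158 = 2·13^0 + 12·13^1
  c_5 = 119 = 2·13^0 + 9·13^1
  c_6 = 17 = 4·13^0 + 1·13^1
Factor λ_0 = (5, 5, 8, 2, 2, 4)
Factor λ_1 = (1, 1, 6, 12, 9, 1)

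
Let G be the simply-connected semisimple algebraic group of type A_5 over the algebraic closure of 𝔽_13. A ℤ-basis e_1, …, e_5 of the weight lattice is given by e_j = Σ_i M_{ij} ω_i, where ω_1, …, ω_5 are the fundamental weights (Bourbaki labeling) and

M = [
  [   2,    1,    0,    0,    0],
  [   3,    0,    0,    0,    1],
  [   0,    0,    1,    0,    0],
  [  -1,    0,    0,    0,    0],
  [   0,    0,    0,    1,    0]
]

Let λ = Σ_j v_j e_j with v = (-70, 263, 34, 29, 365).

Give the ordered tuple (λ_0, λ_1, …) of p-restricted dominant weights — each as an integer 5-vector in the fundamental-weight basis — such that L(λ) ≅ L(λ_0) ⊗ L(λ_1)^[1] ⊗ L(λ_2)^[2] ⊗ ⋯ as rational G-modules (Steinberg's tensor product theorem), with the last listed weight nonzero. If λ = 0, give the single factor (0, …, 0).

Converting to the ω-basis (c_i = row i of M dotted with v = (-70, 263, 34, 29, 365)):
  c_1 = (2)·(-70) + 1·263 + 0·34 + 0·29 + 0·365 = 123
  c_2 = (3)·(-70) + 0·263 + 0·34 + 0·29 + 1·365 = 155
  c_3 = (0)·(-70) + 0·263 + 1·34 + 0·29 + 0·365 = 34
  c_4 = (-1)·(-70) + 0·263 + 0·34 + 0·29 + 0·365 = 70
  c_5 = (0)·(-70) + 0·263 + 0·34 + 1·29 + 0·365 = 29
Expand coordinatewise in base 13:
  c_1 = 123 = 6·13^0 + 9·13^1
  c_2 = 155 = 12·13^0 + 11·13^1
  c_3 = 34 = 8·13^0 + 2·13^1
  c_4 = 70 = 5·13^0 + 5·13^1
  c_5 = 29 = 3·13^0 + 2·13^1
Factor λ_0 = (6, 12, 8, 5, 3)
Factor λ_1 = (9, 11, 2, 5, 2)

((6, 12, 8, 5, 3), (9, 11, 2, 5, 2))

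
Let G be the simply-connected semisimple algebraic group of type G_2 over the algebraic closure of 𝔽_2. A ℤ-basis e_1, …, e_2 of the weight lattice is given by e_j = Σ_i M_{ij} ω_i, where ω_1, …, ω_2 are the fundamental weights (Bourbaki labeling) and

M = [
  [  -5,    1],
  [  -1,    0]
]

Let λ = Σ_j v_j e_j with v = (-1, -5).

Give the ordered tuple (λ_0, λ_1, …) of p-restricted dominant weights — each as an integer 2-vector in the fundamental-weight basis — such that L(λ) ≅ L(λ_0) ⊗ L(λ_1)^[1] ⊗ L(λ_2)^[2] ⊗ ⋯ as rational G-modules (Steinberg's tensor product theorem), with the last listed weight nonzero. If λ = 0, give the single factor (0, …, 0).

((0, 1),)

ω-coordinates c = M·v, v = (-1, -5):
  c_1 = (-5)·(-1) + (1)·(-5) = 0
  c_2 = (-1)·(-1) + (0)·(-5) = 1
p = 2; digits c_i = Σ_j d_{ij}·2^j, 0 ≤ d_{ij} < 2:
  c_1 = 0
  c_2 = 1 = 1·2^0
Factor λ_0 = (0, 1)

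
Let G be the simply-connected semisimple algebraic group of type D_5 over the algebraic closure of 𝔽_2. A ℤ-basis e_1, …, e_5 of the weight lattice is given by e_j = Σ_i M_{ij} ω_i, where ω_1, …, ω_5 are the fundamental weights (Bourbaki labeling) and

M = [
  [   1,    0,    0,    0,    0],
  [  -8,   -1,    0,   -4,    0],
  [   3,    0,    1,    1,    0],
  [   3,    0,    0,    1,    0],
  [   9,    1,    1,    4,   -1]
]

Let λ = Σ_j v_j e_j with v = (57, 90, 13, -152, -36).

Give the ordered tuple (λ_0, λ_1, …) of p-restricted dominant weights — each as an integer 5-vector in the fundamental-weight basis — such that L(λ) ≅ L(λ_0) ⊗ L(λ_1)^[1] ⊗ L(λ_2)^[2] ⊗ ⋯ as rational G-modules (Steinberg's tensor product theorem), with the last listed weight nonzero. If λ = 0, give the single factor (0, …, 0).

((1, 0, 0, 1, 0), (0, 1, 0, 1, 0), (0, 1, 0, 0, 1), (1, 1, 0, 0, 1), (1, 1, 0, 1, 0), (1, 1, 1, 0, 1))

Compute c_i = Σ_j M_{ij} v_j with v = (57, 90, 13, -152, -36):
  c_1 = 1·57 + 0·90 + 0·13 + (0)·(-152) + (0)·(-36) = 57
  c_2 = (-8)·(57) + (-1)·(90) + 0·13 + (-4)·(-152) + (0)·(-36) = 62
  c_3 = 3·57 + 0·90 + 1·13 + (1)·(-152) + (0)·(-36) = 32
  c_4 = 3·57 + 0·90 + 0·13 + (1)·(-152) + (0)·(-36) = 19
  c_5 = 9·57 + 1·90 + 1·13 + (4)·(-152) + (-1)·(-36) = 44
p = 2; digits c_i = Σ_j d_{ij}·2^j, 0 ≤ d_{ij} < 2:
  c_1 = 57 = 1·2^0 + 0·2^1 + 0·2^2 + 1·2^3 + 1·2^4 + 1·2^5
  c_2 = 62 = 0·2^0 + 1·2^1 + 1·2^2 + 1·2^3 + 1·2^4 + 1·2^5
  c_3 = 32 = 0·2^0 + 0·2^1 + 0·2^2 + 0·2^3 + 0·2^4 + 1·2^5
  c_4 = 19 = 1·2^0 + 1·2^1 + 0·2^2 + 0·2^3 + 1·2^4
  c_5 = 44 = 0·2^0 + 0·2^1 + 1·2^2 + 1·2^3 + 0·2^4 + 1·2^5
λ_0 = (1, 0, 0, 1, 0)
λ_1 = (0, 1, 0, 1, 0)
λ_2 = (0, 1, 0, 0, 1)
λ_3 = (1, 1, 0, 0, 1)
λ_4 = (1, 1, 0, 1, 0)
λ_5 = (1, 1, 1, 0, 1)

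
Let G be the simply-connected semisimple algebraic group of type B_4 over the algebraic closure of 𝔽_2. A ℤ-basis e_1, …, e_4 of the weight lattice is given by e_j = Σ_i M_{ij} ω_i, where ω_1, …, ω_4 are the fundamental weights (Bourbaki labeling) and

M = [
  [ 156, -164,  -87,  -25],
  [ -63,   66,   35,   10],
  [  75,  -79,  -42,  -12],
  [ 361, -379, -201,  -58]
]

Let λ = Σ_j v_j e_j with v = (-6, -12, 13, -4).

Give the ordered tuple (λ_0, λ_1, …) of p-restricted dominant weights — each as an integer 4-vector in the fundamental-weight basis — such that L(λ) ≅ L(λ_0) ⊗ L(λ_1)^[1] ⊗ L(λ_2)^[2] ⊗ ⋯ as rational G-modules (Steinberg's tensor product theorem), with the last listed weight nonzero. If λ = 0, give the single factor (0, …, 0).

((1, 1, 0, 1),)

In the fundamental-weight basis, λ has coordinates c = M·v (v = (-6, -12, 13, -4)):
  c_1 = (156)·(-6) + (-164)·(-12) + (-87)·(13) + (-25)·(-4) = 1
  c_2 = (-63)·(-6) + (66)·(-12) + (35)·(13) + (10)·(-4) = 1
  c_3 = (75)·(-6) + (-79)·(-12) + (-42)·(13) + (-12)·(-4) = 0
  c_4 = (361)·(-6) + (-379)·(-12) + (-201)·(13) + (-58)·(-4) = 1
Base-2 expansion of each c_i:
  c_1 = 1 = 1·2^0
  c_2 = 1 = 1·2^0
  c_3 = 0
  c_4 = 1 = 1·2^0
Factor λ_0 = (1, 1, 0, 1)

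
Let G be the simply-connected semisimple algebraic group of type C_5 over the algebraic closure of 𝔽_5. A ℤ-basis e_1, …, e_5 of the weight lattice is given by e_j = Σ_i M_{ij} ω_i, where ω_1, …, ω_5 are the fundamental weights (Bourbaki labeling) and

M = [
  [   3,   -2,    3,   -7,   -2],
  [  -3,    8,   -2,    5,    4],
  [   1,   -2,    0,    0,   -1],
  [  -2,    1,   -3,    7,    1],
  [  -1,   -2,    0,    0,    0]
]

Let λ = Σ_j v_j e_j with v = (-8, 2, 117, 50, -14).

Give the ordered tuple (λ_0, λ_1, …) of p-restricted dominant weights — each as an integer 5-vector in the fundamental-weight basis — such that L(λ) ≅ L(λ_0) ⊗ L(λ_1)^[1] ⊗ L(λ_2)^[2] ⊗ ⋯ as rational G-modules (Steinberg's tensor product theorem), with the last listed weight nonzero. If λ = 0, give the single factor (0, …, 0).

((1, 0, 2, 3, 4),)

ω-coordinates c = M·v, v = (-8, 2, 117, 50, -14):
  c_1 = (3)·(-8) + (-2)·(2) + (3)·(117) + (-7)·(50) + (-2)·(-14) = 1
  c_2 = (-3)·(-8) + (8)·(2) + (-2)·(117) + (5)·(50) + (4)·(-14) = 0
  c_3 = (1)·(-8) + (-2)·(2) + (0)·(117) + (0)·(50) + (-1)·(-14) = 2
  c_4 = (-2)·(-8) + (1)·(2) + (-3)·(117) + (7)·(50) + (1)·(-14) = 3
  c_5 = (-1)·(-8) + (-2)·(2) + (0)·(117) + (0)·(50) + (0)·(-14) = 4
Base-5 expansion of each c_i:
  c_1 = 1 = 1·5^0
  c_2 = 0
  c_3 = 2 = 2·5^0
  c_4 = 3 = 3·5^0
  c_5 = 4 = 4·5^0
p-restricted factor λ_0 = (1, 0, 2, 3, 4)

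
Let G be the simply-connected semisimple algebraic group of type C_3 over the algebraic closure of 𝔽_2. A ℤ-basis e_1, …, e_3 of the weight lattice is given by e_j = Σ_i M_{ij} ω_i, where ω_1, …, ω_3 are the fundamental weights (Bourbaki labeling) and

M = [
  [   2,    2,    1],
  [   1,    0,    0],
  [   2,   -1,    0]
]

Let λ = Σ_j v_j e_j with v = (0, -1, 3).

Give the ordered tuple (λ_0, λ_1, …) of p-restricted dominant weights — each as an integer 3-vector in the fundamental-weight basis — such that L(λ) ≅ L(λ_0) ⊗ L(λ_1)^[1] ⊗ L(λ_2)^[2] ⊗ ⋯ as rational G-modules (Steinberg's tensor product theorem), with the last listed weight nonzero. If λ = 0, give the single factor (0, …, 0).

ω-coordinates c = M·v, v = (0, -1, 3):
  c_1 = 2·0 + (2)·(-1) + 1·3 = 1
  c_2 = 1·0 + (0)·(-1) + 0·3 = 0
  c_3 = 2·0 + (-1)·(-1) + 0·3 = 1
p = 2; digits c_i = Σ_j d_{ij}·2^j, 0 ≤ d_{ij} < 2:
  c_1 = 1 = 1·2^0
  c_2 = 0
  c_3 = 1 = 1·2^0
Factor λ_0 = (1, 0, 1)

((1, 0, 1),)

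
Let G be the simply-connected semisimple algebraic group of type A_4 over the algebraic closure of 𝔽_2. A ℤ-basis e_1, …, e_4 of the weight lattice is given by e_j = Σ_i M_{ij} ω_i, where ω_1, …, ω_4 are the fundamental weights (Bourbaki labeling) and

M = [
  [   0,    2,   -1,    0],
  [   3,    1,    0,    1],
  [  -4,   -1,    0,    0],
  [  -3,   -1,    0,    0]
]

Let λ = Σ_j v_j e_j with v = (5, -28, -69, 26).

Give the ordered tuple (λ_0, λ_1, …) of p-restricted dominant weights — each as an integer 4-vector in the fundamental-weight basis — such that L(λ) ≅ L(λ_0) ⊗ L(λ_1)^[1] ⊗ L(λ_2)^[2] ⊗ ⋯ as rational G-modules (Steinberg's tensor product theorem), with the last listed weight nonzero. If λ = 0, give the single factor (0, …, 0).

((1, 1, 0, 1), (0, 0, 0, 0), (1, 1, 0, 1), (1, 1, 1, 1))

Change of basis e → ω: c = M·v where v = (5, -28, -69, 26):
  c_1 = 0·5 + (2)·(-28) + (-1)·(-69) + 0·26 = 13
  c_2 = 3·5 + (1)·(-28) + (0)·(-69) + 1·26 = 13
  c_3 = (-4)·(5) + (-1)·(-28) + (0)·(-69) + 0·26 = 8
  c_4 = (-3)·(5) + (-1)·(-28) + (0)·(-69) + 0·26 = 13
Base-2 expansion of each c_i:
  c_1 = 13 = 1·2^0 + 0·2^1 + 1·2^2 + 1·2^3
  c_2 = 13 = 1·2^0 + 0·2^1 + 1·2^2 + 1·2^3
  c_3 = 8 = 0·2^0 + 0·2^1 + 0·2^2 + 1·2^3
  c_4 = 13 = 1·2^0 + 0·2^1 + 1·2^2 + 1·2^3
Factor λ_0 = (1, 1, 0, 1)
Factor λ_1 = (0, 0, 0, 0)
Factor λ_2 = (1, 1, 0, 1)
Factor λ_3 = (1, 1, 1, 1)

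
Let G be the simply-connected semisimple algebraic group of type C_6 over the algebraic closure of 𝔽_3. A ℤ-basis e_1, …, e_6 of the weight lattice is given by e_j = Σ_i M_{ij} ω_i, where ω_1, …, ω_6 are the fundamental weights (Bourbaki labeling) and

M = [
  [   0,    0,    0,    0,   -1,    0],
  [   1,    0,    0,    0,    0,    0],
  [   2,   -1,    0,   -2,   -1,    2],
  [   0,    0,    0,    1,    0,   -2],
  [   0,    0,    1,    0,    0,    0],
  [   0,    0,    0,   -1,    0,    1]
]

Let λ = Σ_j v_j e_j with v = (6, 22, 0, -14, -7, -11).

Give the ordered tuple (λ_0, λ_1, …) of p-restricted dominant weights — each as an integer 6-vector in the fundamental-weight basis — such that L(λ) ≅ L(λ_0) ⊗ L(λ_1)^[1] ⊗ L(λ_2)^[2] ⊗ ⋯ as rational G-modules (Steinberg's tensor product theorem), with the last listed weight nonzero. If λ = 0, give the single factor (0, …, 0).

ω-coordinates c = M·v, v = (6, 22, 0, -14, -7, -11):
  c_1 = 0*6 + 0*22 + 0*0 + 0*-14 + -1*-7 + 0*-11 = 7
  c_2 = 1*6 + 0*22 + 0*0 + 0*-14 + 0*-7 + 0*-11 = 6
  c_3 = 2*6 + -1*22 + 0*0 + -2*-14 + -1*-7 + 2*-11 = 3
  c_4 = 0*6 + 0*22 + 0*0 + 1*-14 + 0*-7 + -2*-11 = 8
  c_5 = 0*6 + 0*22 + 1*0 + 0*-14 + 0*-7 + 0*-11 = 0
  c_6 = 0*6 + 0*22 + 0*0 + -1*-14 + 0*-7 + 1*-11 = 3
Base-3 expansion of each c_i:
  c_1 = 7 = 1·3^0 + 2·3^1
  c_2 = 6 = 0·3^0 + 2·3^1
  c_3 = 3 = 0·3^0 + 1·3^1
  c_4 = 8 = 2·3^0 + 2·3^1
  c_5 = 0
  c_6 = 3 = 0·3^0 + 1·3^1
Factor λ_0 = (1, 0, 0, 2, 0, 0)
Factor λ_1 = (2, 2, 1, 2, 0, 1)

((1, 0, 0, 2, 0, 0), (2, 2, 1, 2, 0, 1))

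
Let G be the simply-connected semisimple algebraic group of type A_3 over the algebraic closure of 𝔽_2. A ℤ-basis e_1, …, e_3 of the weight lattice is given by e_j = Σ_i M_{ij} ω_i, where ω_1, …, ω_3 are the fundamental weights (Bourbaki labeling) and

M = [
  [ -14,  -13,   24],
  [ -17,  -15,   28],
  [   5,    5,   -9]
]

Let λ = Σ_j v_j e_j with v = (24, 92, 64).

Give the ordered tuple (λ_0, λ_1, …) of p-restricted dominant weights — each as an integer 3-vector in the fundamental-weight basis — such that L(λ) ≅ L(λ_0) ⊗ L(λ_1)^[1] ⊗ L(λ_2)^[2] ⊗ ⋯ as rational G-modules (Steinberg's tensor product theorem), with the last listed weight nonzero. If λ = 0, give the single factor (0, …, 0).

((0, 0, 0), (0, 0, 0), (1, 1, 1))

ω-coordinates c = M·v, v = (24, 92, 64):
  c_1 = (-14)·(24) + (-13)·(92) + 24·64 = 4
  c_2 = (-17)·(24) + (-15)·(92) + 28·64 = 4
  c_3 = 5·24 + 5·92 + (-9)·(64) = 4
Writing each c_i in base p = 2:
  c_1 = 4 = 0·2^0 + 0·2^1 + 1·2^2
  c_2 = 4 = 0·2^0 + 0·2^1 + 1·2^2
  c_3 = 4 = 0·2^0 + 0·2^1 + 1·2^2
p-restricted factor λ_0 = (0, 0, 0)
p-restricted factor λ_1 = (0, 0, 0)
p-restricted factor λ_2 = (1, 1, 1)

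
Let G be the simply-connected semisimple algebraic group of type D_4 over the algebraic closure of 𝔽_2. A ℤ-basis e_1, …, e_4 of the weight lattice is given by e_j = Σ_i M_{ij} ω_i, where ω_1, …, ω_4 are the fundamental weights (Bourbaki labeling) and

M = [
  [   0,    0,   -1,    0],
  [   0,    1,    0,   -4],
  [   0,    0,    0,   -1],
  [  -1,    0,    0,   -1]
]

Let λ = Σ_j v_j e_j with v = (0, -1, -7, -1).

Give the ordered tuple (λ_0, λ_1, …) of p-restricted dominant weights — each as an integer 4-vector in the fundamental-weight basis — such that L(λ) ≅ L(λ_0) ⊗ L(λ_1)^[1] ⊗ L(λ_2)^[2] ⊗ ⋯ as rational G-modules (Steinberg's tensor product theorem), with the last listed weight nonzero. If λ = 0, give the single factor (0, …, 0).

((1, 1, 1, 1), (1, 1, 0, 0), (1, 0, 0, 0))

Compute c_i = Σ_j M_{ij} v_j with v = (0, -1, -7, -1):
  c_1 = 0·0 + (0)·(-1) + (-1)·(-7) + (0)·(-1) = 7
  c_2 = 0·0 + (1)·(-1) + (0)·(-7) + (-4)·(-1) = 3
  c_3 = 0·0 + (0)·(-1) + (0)·(-7) + (-1)·(-1) = 1
  c_4 = (-1)·(0) + (0)·(-1) + (0)·(-7) + (-1)·(-1) = 1
Base-2 expansion of each c_i:
  c_1 = 7 = 1·2^0 + 1·2^1 + 1·2^2
  c_2 = 3 = 1·2^0 + 1·2^1
  c_3 = 1 = 1·2^0
  c_4 = 1 = 1·2^0
p-restricted factor λ_0 = (1, 1, 1, 1)
p-restricted factor λ_1 = (1, 1, 0, 0)
p-restricted factor λ_2 = (1, 0, 0, 0)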